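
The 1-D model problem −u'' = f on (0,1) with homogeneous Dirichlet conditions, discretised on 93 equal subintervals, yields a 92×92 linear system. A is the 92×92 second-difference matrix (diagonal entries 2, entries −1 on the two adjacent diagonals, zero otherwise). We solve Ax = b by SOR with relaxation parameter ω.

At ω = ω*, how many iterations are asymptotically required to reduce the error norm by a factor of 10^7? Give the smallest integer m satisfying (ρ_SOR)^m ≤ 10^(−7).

[ρ_J] n=92: ρ(B_J) = cos(π/(n+1)) = cos(π/93) = 0.9994295.
1 − cos²(π/93) = sin²(π/93) ⇒ √(1−ρ_J²) = sin(π/93) = 0.0337741.
ω* = 2/(1 + 0.0337741) = 2/1.0337741 = 1.9346586.
[ρ_SOR] ω* − 1 = 0.9346586.
m ≥ 7·ln10 / (−ln 0.9346586) = 238.525; smallest integer m = 239.

m = 239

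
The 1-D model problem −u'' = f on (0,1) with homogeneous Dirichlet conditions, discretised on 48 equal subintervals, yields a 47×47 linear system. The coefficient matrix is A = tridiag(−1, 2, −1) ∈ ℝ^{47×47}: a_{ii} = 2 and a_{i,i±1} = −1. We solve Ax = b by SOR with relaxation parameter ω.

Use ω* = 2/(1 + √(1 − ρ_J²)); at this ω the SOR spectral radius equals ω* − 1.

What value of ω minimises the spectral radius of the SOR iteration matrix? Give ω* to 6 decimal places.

spectrum of D⁻¹(L+U) = {cos(kπ/48) : 1≤k≤47}; ρ_J = cos(π/48) = 0.997859.
√(1−ρ_J²) simplifies to sin(π/48) = 0.0654031.
ω* = 2/(1+0.0654031) = 1.877224
At ω = 1.877224 every |λ(B_ω)| = ω−1, so ρ_SOR = 0.877224.

ω* = 1.877224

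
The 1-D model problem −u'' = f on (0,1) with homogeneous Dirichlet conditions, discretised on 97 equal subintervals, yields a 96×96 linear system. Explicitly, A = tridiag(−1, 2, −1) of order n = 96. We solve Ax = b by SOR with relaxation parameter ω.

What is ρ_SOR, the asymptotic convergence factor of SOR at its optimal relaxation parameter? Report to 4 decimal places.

ρ_SOR = 0.9373

[ρ_J] n=96: ρ(B_J) = cos(π/(n+1)) = cos(π/97) = 0.9995.
√(1−ρ_J²) simplifies to sin(π/97) = 0.03238.
[ω*] 2 ÷ (1 + 0.03238) = 2 ÷ 1.03238 = 1.9373.
ρ(B_{ω*}) = ω*−1 = 0.9373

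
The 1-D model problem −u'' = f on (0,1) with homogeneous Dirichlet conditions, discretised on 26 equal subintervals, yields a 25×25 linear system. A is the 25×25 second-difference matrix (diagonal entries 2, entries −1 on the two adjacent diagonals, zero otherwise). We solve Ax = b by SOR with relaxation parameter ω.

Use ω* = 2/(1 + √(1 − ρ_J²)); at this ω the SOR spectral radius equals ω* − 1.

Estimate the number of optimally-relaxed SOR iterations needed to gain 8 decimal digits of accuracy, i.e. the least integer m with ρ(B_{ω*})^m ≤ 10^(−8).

m = 77

With n=25, ρ(Jacobi) = cos(π/26) = 0.9927089.
root = sin(π/26) = 0.1205367  (since 1−cos² = sin²).
ω* = 2 / (1 + 0.1205367) = 2 / 1.1205367 ≈ 1.7848590.
ρ_SOR = ω* − 1 = 1.7848590 − 1 = 0.7848590.
Need (0.7848590)^m ≤ 10^(−8): m ≥ 8·ln10/|ln 0.7848590| = 18.4207/0.242251 = 76.040 ⇒ m = 77.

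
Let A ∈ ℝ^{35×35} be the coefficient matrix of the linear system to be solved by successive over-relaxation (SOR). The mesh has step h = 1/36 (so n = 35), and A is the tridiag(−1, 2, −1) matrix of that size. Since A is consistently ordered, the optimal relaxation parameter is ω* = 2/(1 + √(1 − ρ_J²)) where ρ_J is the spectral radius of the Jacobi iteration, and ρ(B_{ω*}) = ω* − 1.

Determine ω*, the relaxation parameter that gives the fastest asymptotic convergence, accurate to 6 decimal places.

n=35: λ(B_J) = 1 − λ(A)/2 = cos(kπ/36); k=1 gives ρ_J = 0.996195.
√(1 − cos²(π/36)) = sin(π/36) ≈ 0.0871557.
So ω* = 2/1.0871557 = 1.839663 (Young).
Hence ρ(B_{ω*}) = 1.839663 − 1 = 0.839663.

ω* = 1.839663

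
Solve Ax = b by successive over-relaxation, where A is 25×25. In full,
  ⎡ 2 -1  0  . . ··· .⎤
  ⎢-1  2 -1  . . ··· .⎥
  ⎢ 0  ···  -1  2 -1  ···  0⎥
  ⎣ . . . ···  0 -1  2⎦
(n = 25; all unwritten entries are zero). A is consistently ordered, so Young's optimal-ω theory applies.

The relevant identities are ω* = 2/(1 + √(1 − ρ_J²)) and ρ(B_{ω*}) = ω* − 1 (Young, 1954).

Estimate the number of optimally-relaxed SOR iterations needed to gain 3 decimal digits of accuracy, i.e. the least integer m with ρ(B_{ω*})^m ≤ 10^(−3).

m = 29

With n=25, ρ(Jacobi) = cos(π/26) = 0.9927089.
√(1−ρ_J²) simplifies to sin(π/26) = 0.1205367.
ω* = 2/(1 + 0.1205367) = 2/1.1205367 = 1.7848590.
[ρ_SOR] ω* − 1 = 0.7848590.
3·ln10 = 6.90776; −ln(0.7848590) = 0.242251; m = ⌈6.90776/0.242251⌉ = ⌈28.515⌉ = 29.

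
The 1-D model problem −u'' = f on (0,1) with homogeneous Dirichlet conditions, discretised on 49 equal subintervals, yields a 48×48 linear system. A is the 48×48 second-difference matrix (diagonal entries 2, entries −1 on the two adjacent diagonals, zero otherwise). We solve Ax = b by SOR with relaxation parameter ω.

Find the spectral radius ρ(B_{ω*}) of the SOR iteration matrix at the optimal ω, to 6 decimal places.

½·tridiag(1,0,1) at n=48: λ_k = cos(kπ/49); max |λ| at k=1 ⇒ ρ_J = cos(π/49) ≈ 0.997945.
√(1−ρ_J²) simplifies to sin(π/49) = 0.0640702.
[ω*] 2 ÷ (1 + 0.0640702) = 2 ÷ 1.0640702 = 1.879575.
ρ(B_{ω*}) = ω*−1 = 0.879575

ρ_SOR = 0.879575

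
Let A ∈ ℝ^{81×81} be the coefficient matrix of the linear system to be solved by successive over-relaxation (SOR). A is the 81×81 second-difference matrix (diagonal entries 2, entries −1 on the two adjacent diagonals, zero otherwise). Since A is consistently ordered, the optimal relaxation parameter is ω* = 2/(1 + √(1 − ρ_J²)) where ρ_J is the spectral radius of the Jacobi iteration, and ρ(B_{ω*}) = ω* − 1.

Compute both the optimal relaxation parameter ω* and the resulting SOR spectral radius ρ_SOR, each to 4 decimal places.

spectrum of D⁻¹(L+U) = {cos(kπ/82) : 1≤k≤81}; ρ_J = cos(π/82) = 0.9993.
√(1−ρ_J²) = |sin(π/82)| = 0.03830
ω* = 2/(1 + 0.03830) = 2/1.03830 = 1.9262.
ρ(B_{ω*}) = ω*−1 = 0.9262

ω* = 1.9262, ρ_SOR = 0.9262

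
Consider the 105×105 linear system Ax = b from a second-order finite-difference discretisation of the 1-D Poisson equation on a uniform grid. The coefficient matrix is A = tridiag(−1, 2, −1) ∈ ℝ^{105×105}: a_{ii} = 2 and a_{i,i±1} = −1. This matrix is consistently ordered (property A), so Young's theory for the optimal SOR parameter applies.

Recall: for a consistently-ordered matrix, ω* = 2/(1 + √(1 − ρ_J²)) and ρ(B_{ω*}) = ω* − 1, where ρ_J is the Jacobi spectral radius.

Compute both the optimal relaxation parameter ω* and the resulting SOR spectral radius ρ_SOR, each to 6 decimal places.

[ρ_J] n=105: ρ(B_J) = cos(π/(n+1)) = cos(π/106) = 0.999561.
√(1−ρ_J²) = |sin(π/106)| = 0.0296333
Then 2/(1+√(1−ρ_J²)) = 2/(1+0.0296333); ω* = 2/1.0296333 = 1.942439.
[ρ_SOR] ω* − 1 = 0.942439.

ω* = 1.942439, ρ_SOR = 0.942439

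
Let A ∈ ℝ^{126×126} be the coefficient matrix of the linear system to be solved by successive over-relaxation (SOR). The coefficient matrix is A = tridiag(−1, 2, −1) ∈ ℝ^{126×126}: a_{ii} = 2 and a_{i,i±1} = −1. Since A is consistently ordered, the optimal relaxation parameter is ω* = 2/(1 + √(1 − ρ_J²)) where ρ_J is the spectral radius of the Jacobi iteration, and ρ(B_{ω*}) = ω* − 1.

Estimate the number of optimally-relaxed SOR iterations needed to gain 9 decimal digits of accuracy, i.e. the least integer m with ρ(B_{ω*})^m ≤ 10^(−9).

n=126: λ(B_J) = 1 − λ(A)/2 = cos(kπ/127); k=1 gives ρ_J = 0.9996941.
√(1−ρ_J²) simplifies to sin(π/127) = 0.0247344.
ω* = 2 / (1 + 0.0247344) = 2 / 1.0247344 ≈ 1.9517252.
ρ_SOR = ω* − 1 ≈ 0.9517252.
9·ln10 = 20.7233; −ln(0.9517252) = 0.0494789; m = ⌈20.7233/0.0494789⌉ = ⌈418.831⌉ = 419.

m = 419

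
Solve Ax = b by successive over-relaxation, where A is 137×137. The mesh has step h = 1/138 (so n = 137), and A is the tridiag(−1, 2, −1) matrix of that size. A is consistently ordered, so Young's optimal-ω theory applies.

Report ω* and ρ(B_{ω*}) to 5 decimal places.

spectrum of D⁻¹(L+U) = {cos(kπ/138) : 1≤k≤137}; ρ_J = cos(π/138) = 0.99974.
√(1−ρ_J²) = |sin(π/138)| = 0.022763
So ω* = 2/1.022763 = 1.95549 (Young).
[ρ_SOR] ω* − 1 = 0.95549.

ω* = 1.95549, ρ_SOR = 0.95549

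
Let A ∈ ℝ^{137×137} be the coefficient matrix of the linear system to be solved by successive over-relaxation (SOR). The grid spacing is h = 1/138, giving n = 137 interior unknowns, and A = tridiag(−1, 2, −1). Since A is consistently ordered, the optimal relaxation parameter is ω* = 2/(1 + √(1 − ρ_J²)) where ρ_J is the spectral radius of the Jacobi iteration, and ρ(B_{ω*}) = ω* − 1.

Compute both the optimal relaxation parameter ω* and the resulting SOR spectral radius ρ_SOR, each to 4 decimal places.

ω* = 1.9555, ρ_SOR = 0.9555

ρ_J = max_k |cos(kπ/138)| = cos(π/138) = 0.9997
√(1−ρ_J²) simplifies to sin(π/138) = 0.02276.
ω* = 2/(1+0.02276) = 1.9555
and ρ(B_{ω*}) = 1.9555 − 1 = 0.9555.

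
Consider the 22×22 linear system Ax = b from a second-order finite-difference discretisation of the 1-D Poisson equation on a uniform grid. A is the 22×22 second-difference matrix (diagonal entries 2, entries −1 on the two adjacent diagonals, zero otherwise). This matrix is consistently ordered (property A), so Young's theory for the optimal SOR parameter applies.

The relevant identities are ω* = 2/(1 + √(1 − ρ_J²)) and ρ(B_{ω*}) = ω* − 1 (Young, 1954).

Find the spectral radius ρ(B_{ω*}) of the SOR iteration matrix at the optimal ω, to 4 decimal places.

spectrum of D⁻¹(L+U) = {cos(kπ/23) : 1≤k≤22}; ρ_J = cos(π/23) = 0.9907.
√(1 − cos²(π/23)) = sin(π/23) ≈ 0.13617.
So ω* = 2/1.13617 = 1.7603 (Young).
ρ_SOR = ω* − 1 = 1.7603 − 1 = 0.7603.

ρ_SOR = 0.7603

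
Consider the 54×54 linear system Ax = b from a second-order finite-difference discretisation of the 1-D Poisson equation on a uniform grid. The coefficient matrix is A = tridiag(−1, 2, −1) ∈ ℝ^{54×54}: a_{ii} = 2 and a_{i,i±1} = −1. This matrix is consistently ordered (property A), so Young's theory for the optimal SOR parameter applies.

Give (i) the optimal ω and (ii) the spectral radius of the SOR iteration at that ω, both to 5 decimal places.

ρ_J = max_k |cos(kπ/55)| = cos(π/55) = 0.99837
√(1−ρ_J²) simplifies to sin(π/55) = 0.057089.
[ω*] 2 ÷ (1 + 0.057089) = 2 ÷ 1.057089 = 1.89199.
and ρ(B_{ω*}) = 1.89199 − 1 = 0.89199.

ω* = 1.89199, ρ_SOR = 0.89199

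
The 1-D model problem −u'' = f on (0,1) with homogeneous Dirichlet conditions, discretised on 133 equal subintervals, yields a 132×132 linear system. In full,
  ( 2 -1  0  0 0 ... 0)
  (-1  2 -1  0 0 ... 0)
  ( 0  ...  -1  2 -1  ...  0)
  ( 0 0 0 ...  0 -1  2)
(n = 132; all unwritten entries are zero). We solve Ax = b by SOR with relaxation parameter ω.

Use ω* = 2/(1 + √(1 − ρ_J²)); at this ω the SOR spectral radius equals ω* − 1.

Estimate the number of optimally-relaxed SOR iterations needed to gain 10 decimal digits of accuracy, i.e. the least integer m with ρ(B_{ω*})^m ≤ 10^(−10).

m = 488

With n=132, ρ(Jacobi) = cos(π/133) = 0.9997210.
√(1 − cos²(π/133)) = sin(π/133) ≈ 0.0236188.
Then 2/(1+√(1−ρ_J²)) = 2/(1+0.0236188); ω* = 2/1.0236188 = 1.9538524.
[ρ_SOR] ω* − 1 = 0.9538524.
ρ_SOR^m ≤ 10^(−10) ⇔ m ≥ 10·ln10/(−ln 0.9538524) = 23.0259/0.0472463 = 487.359; m = ⌈487.359⌉ = 488.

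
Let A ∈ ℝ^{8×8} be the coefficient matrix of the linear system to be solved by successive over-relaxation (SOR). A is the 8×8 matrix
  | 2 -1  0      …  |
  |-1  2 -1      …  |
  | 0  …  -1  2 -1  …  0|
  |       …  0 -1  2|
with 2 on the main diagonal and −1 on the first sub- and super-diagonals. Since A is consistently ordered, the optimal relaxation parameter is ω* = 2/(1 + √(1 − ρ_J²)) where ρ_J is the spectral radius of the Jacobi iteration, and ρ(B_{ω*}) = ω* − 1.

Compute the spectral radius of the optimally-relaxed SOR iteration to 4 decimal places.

ρ_SOR = 0.4903

spectrum of D⁻¹(L+U) = {cos(kπ/9) : 1≤k≤8}; ρ_J = cos(π/9) = 0.9397.
√(1−ρ_J²) = |sin(π/9)| = 0.34202
ω* = 2 / (1 + 0.34202) = 2 / 1.34202 ≈ 1.4903.
and ρ(B_{ω*}) = 1.4903 − 1 = 0.4903.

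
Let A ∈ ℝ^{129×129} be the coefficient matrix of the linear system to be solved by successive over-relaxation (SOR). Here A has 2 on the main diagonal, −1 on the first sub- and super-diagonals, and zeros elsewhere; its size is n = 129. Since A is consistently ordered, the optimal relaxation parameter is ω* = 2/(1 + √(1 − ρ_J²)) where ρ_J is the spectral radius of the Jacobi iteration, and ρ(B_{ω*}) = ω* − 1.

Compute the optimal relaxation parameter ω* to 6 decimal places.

ω* = 1.952813

With n=129, ρ(Jacobi) = cos(π/130) = 0.999708.
√(1 − cos²(π/130)) = sin(π/130) ≈ 0.0241637.
So ω* = 2/1.0241637 = 1.952813 (Young).
and ρ(B_{ω*}) = 1.952813 − 1 = 0.952813.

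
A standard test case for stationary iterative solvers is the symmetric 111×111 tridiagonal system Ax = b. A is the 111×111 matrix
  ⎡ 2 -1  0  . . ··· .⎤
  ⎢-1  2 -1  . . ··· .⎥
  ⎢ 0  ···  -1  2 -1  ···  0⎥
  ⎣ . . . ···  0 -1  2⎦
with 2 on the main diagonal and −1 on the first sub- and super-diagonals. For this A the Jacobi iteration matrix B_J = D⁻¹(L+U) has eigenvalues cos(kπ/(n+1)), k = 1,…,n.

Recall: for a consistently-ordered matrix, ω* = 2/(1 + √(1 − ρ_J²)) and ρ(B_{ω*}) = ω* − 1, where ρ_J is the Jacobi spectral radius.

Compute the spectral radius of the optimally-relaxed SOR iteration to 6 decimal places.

With n=111, ρ(Jacobi) = cos(π/112) = 0.999607.
√(1−ρ_J²) = |sin(π/112)| = 0.0280463
ω* = 2/(1 + 0.0280463) = 2/1.0280463 = 1.945438.
At ω = 1.945438 every |λ(B_ω)| = ω−1, so ρ_SOR = 0.945438.

ρ_SOR = 0.945438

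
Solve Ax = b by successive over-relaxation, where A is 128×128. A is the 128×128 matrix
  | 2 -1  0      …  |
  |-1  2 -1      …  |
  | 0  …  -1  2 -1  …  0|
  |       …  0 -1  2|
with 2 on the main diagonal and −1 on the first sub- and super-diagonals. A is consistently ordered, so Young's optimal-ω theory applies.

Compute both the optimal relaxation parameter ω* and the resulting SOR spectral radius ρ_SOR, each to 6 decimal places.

ω* = 1.952456, ρ_SOR = 0.952456

spectrum of D⁻¹(L+U) = {cos(kπ/129) : 1≤k≤128}; ρ_J = cos(π/129) = 0.999703.
1 − cos²(π/129) = sin²(π/129) ⇒ √(1−ρ_J²) = sin(π/129) = 0.0243510.
ω* = 2/(1+0.0243510) = 1.952456
ρ_SOR = ω* − 1 = 1.952456 − 1 = 0.952456.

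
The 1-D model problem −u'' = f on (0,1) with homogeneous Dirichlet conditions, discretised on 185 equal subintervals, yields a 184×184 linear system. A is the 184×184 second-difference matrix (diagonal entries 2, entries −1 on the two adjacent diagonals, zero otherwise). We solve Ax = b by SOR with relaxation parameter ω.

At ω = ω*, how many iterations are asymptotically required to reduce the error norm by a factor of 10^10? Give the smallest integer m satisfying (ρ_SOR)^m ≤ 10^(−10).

m = 678

spectrum of D⁻¹(L+U) = {cos(kπ/185) : 1≤k≤184}; ρ_J = cos(π/185) = 0.9998558.
√(1−ρ_J²) simplifies to sin(π/185) = 0.0169808.
So ω* = 2/1.0169808 = 1.9666055 (Young).
Hence ρ(B_{ω*}) = 1.9666055 − 1 = 0.9666055.
10·ln10 = 23.0259; −ln(0.9666055) = 0.0339648; m = ⌈23.0259/0.0339648⌉ = ⌈677.934⌉ = 678.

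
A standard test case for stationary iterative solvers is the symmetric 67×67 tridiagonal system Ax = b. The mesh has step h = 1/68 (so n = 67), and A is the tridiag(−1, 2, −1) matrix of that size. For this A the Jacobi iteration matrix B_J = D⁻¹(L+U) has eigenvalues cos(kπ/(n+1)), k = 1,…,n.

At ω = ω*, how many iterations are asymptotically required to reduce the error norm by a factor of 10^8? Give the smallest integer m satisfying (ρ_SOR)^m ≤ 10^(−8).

[ρ_J] n=67: ρ(B_J) = cos(π/(n+1)) = cos(π/68) = 0.9989330.
√(1−ρ_J²) simplifies to sin(π/68) = 0.0461835.
Young: ω* = 2/(1+√(1−ρ_J²)) = 2/(1+0.0461835) = 2/1.0461835 = 1.9117105.
ρ(B_{ω*}) = ω*−1 = 0.9117105
Need (0.9117105)^m ≤ 10^(−8): m ≥ 8·ln10/|ln 0.9117105| = 18.4207/0.0924328 = 199.287 ⇒ m = 200.

m = 200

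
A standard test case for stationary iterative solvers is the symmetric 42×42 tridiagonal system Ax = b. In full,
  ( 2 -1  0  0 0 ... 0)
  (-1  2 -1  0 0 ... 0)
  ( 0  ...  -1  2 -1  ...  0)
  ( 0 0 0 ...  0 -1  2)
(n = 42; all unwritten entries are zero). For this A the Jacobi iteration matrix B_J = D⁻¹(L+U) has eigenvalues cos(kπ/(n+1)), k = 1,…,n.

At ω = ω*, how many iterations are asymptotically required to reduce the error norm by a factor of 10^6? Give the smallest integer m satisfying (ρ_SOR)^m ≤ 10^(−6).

m = 95

With n=42, ρ(Jacobi) = cos(π/43) = 0.9973323.
√(1−ρ_J²) = |sin(π/43)| = 0.0729953
ω* = 2 / (1 + 0.0729953) = 2 / 1.0729953 ≈ 1.8639411.
Hence ρ(B_{ω*}) = 1.8639411 − 1 = 0.8639411.
For 6 digits: m = 6·ln10 / (−ln 0.8639411) = 13.8155/0.146251 = 94.464; round up → m = 95.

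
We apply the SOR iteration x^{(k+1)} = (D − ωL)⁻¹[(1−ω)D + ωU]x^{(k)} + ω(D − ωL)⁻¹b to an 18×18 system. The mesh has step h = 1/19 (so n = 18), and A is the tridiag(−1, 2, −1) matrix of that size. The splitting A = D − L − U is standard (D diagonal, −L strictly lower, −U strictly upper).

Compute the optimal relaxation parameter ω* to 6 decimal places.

ω* = 1.717336

B_J for the 18×18 system has eigenvalues cos(kπ/19); ρ_J = cos(π/19) = 0.986361.
√(1 − cos²(π/19)) = sin(π/19) ≈ 0.1645946.
ω* = 2/(1+0.1645946) = 1.717336
ρ(B_{ω*}) = ω*−1 = 0.717336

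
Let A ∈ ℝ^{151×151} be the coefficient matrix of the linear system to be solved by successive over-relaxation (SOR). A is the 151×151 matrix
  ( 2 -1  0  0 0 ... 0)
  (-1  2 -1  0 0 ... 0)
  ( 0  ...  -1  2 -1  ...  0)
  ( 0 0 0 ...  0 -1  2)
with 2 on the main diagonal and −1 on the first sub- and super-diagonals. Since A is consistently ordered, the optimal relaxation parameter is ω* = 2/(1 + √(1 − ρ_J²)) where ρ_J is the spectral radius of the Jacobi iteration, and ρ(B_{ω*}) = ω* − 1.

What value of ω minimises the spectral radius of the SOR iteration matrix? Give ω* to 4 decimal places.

With n=151, ρ(Jacobi) = cos(π/152) = 0.9998.
root = sin(π/152) = 0.02067  (since 1−cos² = sin²).
So ω* = 2/1.02067 = 1.9595 (Young).
ρ_SOR = ω* − 1 = 1.9595 − 1 = 0.9595.

ω* = 1.9595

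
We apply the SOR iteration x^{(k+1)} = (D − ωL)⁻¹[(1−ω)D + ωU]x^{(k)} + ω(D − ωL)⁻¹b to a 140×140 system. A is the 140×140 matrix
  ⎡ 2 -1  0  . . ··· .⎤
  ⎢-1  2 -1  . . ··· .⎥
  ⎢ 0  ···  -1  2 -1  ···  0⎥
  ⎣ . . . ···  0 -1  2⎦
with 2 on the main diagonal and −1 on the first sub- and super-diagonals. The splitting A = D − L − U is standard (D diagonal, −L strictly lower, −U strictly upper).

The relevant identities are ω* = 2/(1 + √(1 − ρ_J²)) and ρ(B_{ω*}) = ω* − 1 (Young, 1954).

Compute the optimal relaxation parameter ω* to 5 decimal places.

ω* = 1.95641

½·tridiag(1,0,1) at n=140: λ_k = cos(kπ/141); max |λ| at k=1 ⇒ ρ_J = cos(π/141) ≈ 0.99975.
√(1−ρ_J²) simplifies to sin(π/141) = 0.022279.
ω* = 2 / (1 + 0.022279) = 2 / 1.022279 ≈ 1.95641.
At ω = 1.95641 every |λ(B_ω)| = ω−1, so ρ_SOR = 0.95641.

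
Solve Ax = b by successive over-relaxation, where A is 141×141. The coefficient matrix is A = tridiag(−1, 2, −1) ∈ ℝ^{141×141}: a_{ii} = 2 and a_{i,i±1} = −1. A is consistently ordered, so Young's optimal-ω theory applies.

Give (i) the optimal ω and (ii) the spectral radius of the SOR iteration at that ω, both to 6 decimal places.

B_J for the 141×141 system has eigenvalues cos(kπ/142); ρ_J = cos(π/142) = 0.999755.
√(1−ρ_J²) = |sin(π/142)| = 0.0221221
ω* = 2/(1 + 0.0221221) = 2/1.0221221 = 1.956713.
ρ(B_{ω*}) = ω*−1 = 0.956713

ω* = 1.956713, ρ_SOR = 0.956713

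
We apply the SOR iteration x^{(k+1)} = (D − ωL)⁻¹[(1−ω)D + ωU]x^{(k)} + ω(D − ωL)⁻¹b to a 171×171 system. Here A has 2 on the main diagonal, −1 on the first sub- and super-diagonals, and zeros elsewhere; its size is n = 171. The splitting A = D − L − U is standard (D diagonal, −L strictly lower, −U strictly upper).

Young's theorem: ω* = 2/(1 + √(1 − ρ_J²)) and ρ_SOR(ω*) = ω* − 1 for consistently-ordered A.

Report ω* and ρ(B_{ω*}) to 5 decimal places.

ω* = 1.96413, ρ_SOR = 0.96413

spectrum of D⁻¹(L+U) = {cos(kπ/172) : 1≤k≤171}; ρ_J = cos(π/172) = 0.99983.
√(1−ρ_J²) simplifies to sin(π/172) = 0.018264.
ω* = 2/(1 + 0.018264) = 2/1.018264 = 1.96413.
[ρ_SOR] ω* − 1 = 0.96413.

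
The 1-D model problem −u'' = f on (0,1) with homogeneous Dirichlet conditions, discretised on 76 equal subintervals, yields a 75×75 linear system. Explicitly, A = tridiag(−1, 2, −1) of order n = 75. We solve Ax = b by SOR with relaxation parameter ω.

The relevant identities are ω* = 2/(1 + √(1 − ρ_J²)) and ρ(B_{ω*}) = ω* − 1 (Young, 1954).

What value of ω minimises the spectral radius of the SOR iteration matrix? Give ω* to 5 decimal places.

n=75: λ(B_J) = 1 − λ(A)/2 = cos(kπ/76); k=1 gives ρ_J = 0.99915.
√(1 − cos²(π/76)) = sin(π/76) ≈ 0.041325.
Young: ω* = 2/(1+√(1−ρ_J²)) = 2/(1+0.041325) = 2/1.041325 = 1.92063.
ρ_SOR = ω* − 1 ≈ 0.92063.

ω* = 1.92063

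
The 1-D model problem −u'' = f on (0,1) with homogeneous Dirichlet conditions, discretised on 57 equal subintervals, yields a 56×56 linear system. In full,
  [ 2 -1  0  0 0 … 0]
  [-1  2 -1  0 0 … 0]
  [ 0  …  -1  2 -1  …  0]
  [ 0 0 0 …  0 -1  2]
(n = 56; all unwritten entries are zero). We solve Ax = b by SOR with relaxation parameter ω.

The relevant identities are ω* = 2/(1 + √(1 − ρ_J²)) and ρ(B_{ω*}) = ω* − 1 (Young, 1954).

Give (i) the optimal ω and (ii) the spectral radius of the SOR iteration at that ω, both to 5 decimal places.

ω* = 1.89558, ρ_SOR = 0.89558

[ρ_J] n=56: ρ(B_J) = cos(π/(n+1)) = cos(π/57) = 0.99848.
√(1 − cos²(π/57)) = sin(π/57) ≈ 0.055088.
[ω*] 2 ÷ (1 + 0.055088) = 2 ÷ 1.055088 = 1.89558.
ρ(B_{ω*}) = ω*−1 = 0.89558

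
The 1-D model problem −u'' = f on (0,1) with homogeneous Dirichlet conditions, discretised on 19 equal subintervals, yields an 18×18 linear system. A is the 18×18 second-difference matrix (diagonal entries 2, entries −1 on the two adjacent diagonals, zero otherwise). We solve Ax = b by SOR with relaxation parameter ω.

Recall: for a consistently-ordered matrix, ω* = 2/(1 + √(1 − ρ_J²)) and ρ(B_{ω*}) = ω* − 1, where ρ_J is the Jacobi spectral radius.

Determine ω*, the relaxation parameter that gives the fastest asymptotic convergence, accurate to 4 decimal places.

ω* = 1.7173

½·tridiag(1,0,1) at n=18: λ_k = cos(kπ/19); max |λ| at k=1 ⇒ ρ_J = cos(π/19) ≈ 0.9864.
1 − cos²(π/19) = sin²(π/19) ⇒ √(1−ρ_J²) = sin(π/19) = 0.16459.
So ω* = 2/1.16459 = 1.7173 (Young).
[ρ_SOR] ω* − 1 = 0.7173.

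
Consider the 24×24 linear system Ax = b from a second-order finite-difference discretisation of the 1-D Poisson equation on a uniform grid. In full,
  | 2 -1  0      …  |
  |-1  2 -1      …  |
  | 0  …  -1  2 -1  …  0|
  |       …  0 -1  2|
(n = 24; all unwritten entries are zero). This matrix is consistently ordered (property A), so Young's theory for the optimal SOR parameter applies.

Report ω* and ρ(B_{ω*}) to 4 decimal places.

ρ_J = max_k |cos(kπ/25)| = cos(π/25) = 0.9921
1 − cos²(π/25) = sin²(π/25) ⇒ √(1−ρ_J²) = sin(π/25) = 0.12533.
Then 2/(1+√(1−ρ_J²)) = 2/(1+0.12533); ω* = 2/1.12533 = 1.7773.
ρ_SOR = ω* − 1 = 1.7773 − 1 = 0.7773.

ω* = 1.7773, ρ_SOR = 0.7773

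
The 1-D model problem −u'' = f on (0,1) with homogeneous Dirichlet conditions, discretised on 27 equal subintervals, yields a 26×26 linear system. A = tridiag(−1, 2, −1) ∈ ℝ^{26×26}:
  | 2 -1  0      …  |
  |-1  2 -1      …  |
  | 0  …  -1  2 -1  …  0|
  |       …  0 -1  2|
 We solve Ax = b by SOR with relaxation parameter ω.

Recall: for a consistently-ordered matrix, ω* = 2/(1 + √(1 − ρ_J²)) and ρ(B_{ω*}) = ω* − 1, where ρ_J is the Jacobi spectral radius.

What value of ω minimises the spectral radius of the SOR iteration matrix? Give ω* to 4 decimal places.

B_J for the 26×26 system has eigenvalues cos(kπ/27); ρ_J = cos(π/27) = 0.9932.
√(1−ρ_J²) simplifies to sin(π/27) = 0.11609.
ω* = 2/(1 + 0.11609) = 2/1.11609 = 1.7920.
Hence ρ(B_{ω*}) = 1.7920 − 1 = 0.7920.

ω* = 1.7920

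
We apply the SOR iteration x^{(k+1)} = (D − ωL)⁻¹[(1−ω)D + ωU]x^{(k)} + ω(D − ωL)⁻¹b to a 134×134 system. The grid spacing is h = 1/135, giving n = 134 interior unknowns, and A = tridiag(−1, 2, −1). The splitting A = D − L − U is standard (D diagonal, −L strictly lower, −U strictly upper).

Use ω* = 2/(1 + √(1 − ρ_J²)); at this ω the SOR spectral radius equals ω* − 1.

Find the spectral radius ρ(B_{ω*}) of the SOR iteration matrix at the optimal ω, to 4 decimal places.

B_J for the 134×134 system has eigenvalues cos(kπ/135); ρ_J = cos(π/135) = 0.9997.
√(1−ρ_J²) simplifies to sin(π/135) = 0.02327.
So ω* = 2/1.02327 = 1.9545 (Young).
ρ_SOR = ω* − 1 ≈ 0.9545.

ρ_SOR = 0.9545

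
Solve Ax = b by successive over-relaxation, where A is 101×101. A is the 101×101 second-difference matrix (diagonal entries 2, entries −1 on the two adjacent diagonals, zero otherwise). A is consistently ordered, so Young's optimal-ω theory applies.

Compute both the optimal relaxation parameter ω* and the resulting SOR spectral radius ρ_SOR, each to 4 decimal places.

[ρ_J] n=101: ρ(B_J) = cos(π/(n+1)) = cos(π/102) = 0.9995.
√(1−ρ_J²) = |sin(π/102)| = 0.03080
ω* = 2 / (1 + 0.03080) = 2 / 1.03080 ≈ 1.9402.
[ρ_SOR] ω* − 1 = 0.9402.

ω* = 1.9402, ρ_SOR = 0.9402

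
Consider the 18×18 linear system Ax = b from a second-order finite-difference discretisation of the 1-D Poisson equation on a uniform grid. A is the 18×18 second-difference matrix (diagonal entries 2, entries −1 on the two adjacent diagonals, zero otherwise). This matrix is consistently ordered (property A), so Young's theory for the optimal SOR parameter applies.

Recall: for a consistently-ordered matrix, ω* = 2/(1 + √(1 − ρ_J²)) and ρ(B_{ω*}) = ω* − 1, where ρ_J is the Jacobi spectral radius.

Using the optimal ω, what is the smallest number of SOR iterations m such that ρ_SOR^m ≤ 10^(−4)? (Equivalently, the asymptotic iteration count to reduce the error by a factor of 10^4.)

With n=18, ρ(Jacobi) = cos(π/19) = 0.9863613.
√(1−ρ_J²) simplifies to sin(π/19) = 0.1645946.
[ω*] 2 ÷ (1 + 0.1645946) = 2 ÷ 1.1645946 = 1.7173358.
At ω = 1.7173358 every |λ(B_ω)| = ω−1, so ρ_SOR = 0.7173358.
(0.7173358)^m ≤ 10^{−4}  ⇒  m·ln(0.7173358) ≤ −4·ln10  ⇒  m ≥ 27.724  ⇒  m = 28

m = 28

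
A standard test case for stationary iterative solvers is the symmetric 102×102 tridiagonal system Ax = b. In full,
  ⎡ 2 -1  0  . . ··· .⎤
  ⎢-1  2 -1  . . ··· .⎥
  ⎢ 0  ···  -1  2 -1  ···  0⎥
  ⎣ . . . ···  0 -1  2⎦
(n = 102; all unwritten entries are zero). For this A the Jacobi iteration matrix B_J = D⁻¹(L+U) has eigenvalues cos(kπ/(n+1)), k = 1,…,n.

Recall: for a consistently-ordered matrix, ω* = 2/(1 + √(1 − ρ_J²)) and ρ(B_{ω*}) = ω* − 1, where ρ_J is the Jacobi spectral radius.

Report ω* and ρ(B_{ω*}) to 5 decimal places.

n=102: λ(B_J) = 1 − λ(A)/2 = cos(kπ/103); k=1 gives ρ_J = 0.99953.
√(1−ρ_J²) = |sin(π/103)| = 0.030496
Then 2/(1+√(1−ρ_J²)) = 2/(1+0.030496); ω* = 2/1.030496 = 1.94081.
[ρ_SOR] ω* − 1 = 0.94081.

ω* = 1.94081, ρ_SOR = 0.94081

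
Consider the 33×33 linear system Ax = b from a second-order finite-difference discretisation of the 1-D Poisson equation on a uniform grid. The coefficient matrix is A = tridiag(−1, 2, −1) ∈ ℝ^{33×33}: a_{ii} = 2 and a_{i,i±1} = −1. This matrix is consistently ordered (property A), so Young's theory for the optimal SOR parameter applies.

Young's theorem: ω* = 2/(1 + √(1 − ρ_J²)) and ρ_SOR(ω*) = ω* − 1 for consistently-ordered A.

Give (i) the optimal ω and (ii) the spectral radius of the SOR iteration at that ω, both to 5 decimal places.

n=33: λ(B_J) = 1 − λ(A)/2 = cos(kπ/34); k=1 gives ρ_J = 0.99573.
√(1−ρ_J²) = |sin(π/34)| = 0.092268
Young: ω* = 2/(1+√(1−ρ_J²)) = 2/(1+0.092268) = 2/1.092268 = 1.83105.
[ρ_SOR] ω* − 1 = 0.83105.

ω* = 1.83105, ρ_SOR = 0.83105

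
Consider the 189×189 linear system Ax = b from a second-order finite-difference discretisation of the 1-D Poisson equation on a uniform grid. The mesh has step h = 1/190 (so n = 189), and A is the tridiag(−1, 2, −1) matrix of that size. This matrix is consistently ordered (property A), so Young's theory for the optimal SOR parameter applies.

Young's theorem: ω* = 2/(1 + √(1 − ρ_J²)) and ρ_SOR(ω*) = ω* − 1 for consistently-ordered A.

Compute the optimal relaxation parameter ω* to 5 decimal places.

n=189: λ(B_J) = 1 − λ(A)/2 = cos(kπ/190); k=1 gives ρ_J = 0.99986.
root = sin(π/190) = 0.016534  (since 1−cos² = sin²).
ω* = 2 / (1 + 0.016534) = 2 / 1.016534 ≈ 1.96747.
ρ(B_{ω*}) = ω*−1 = 0.96747

ω* = 1.96747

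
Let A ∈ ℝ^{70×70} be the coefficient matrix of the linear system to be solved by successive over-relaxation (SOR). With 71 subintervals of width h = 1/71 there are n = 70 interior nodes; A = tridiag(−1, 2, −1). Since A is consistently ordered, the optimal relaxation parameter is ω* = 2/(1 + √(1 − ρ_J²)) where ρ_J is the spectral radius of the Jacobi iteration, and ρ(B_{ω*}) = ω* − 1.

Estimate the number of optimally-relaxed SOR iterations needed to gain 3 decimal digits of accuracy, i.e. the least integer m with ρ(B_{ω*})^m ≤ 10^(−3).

m = 79

B_J for the 70×70 system has eigenvalues cos(kπ/71); ρ_J = cos(π/71) = 0.9990212.
√(1 − cos²(π/71)) = sin(π/71) ≈ 0.0442333.
[ω*] 2 ÷ (1 + 0.0442333) = 2 ÷ 1.0442333 = 1.9152808.
ρ_SOR = ω* − 1 ≈ 0.9152808.
(0.9152808)^m ≤ 10^{−3}  ⇒  m·ln(0.9152808) ≤ −3·ln10  ⇒  m ≥ 78.032  ⇒  m = 79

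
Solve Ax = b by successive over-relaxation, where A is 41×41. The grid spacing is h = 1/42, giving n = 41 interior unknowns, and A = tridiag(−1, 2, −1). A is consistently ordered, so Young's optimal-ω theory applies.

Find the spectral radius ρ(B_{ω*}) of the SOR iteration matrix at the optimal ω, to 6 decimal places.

With n=41, ρ(Jacobi) = cos(π/42) = 0.997204.
1 − cos²(π/42) = sin²(π/42) ⇒ √(1−ρ_J²) = sin(π/42) = 0.0747301.
ω* = 2/(1 + 0.0747301) = 2/1.0747301 = 1.860932.
ρ_SOR = ω* − 1 ≈ 0.860932.

ρ_SOR = 0.860932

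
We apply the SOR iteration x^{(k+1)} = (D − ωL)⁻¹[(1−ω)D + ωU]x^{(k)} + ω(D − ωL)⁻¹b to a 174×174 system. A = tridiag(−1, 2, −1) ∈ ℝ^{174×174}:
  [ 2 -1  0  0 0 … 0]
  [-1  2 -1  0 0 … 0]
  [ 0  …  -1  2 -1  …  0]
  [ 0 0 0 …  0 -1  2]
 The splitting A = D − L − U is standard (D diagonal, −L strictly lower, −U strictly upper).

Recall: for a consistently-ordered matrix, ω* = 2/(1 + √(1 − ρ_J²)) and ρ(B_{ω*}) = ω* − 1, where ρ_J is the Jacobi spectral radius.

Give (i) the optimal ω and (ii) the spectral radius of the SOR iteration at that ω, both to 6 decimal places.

ω* = 1.964731, ρ_SOR = 0.964731

n=174: λ(B_J) = 1 − λ(A)/2 = cos(kπ/175); k=1 gives ρ_J = 0.999839.
1 − cos²(π/175) = sin²(π/175) ⇒ √(1−ρ_J²) = sin(π/175) = 0.0179510.
ω* = 2 / (1 + 0.0179510) = 2 / 1.0179510 ≈ 1.964731.
ρ_SOR = ω* − 1 ≈ 0.964731.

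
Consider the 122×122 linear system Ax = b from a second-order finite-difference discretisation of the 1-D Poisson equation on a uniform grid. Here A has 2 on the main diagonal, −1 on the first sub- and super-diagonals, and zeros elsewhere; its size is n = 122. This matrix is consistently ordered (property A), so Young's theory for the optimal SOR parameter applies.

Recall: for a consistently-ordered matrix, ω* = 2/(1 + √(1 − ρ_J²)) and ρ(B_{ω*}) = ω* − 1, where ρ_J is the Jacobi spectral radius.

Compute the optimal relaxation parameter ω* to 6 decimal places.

ρ_J = max_k |cos(kπ/123)| = cos(π/123) = 0.999674
root = sin(π/123) = 0.0255386  (since 1−cos² = sin²).
[ω*] 2 ÷ (1 + 0.0255386) = 2 ÷ 1.0255386 = 1.950195.
[ρ_SOR] ω* − 1 = 0.950195.

ω* = 1.950195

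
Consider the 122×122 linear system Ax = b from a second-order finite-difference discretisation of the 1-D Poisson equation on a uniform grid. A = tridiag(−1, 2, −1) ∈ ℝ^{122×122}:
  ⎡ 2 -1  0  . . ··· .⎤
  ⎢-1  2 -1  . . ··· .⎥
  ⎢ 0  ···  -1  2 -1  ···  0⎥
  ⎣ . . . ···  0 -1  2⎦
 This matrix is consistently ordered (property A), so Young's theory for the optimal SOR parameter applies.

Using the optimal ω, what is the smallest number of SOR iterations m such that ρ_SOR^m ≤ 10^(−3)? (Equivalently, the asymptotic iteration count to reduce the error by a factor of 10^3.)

[ρ_J] n=122: ρ(B_J) = cos(π/(n+1)) = cos(π/123) = 0.9996738.
√(1−ρ_J²) simplifies to sin(π/123) = 0.0255386.
ω* = 2 / (1 + 0.0255386) = 2 / 1.0255386 ≈ 1.9501948.
ρ_SOR = ω* − 1 ≈ 0.9501948.
Need (0.9501948)^m ≤ 10^(−3): m ≥ 3·ln10/|ln 0.9501948| = 6.90776/0.0510883 = 135.212 ⇒ m = 136.

m = 136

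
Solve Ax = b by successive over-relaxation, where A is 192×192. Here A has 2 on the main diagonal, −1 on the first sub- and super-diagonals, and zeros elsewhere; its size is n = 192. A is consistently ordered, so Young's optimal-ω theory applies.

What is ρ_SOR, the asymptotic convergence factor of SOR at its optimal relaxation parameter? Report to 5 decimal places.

ρ_SOR = 0.96797

spectrum of D⁻¹(L+U) = {cos(kπ/193) : 1≤k≤192}; ρ_J = cos(π/193) = 0.99987.
root = sin(π/193) = 0.016277  (since 1−cos² = sin²).
ω* = 2/(1 + 0.016277) = 2/1.016277 = 1.96797.
At ω = 1.96797 every |λ(B_ω)| = ω−1, so ρ_SOR = 0.96797.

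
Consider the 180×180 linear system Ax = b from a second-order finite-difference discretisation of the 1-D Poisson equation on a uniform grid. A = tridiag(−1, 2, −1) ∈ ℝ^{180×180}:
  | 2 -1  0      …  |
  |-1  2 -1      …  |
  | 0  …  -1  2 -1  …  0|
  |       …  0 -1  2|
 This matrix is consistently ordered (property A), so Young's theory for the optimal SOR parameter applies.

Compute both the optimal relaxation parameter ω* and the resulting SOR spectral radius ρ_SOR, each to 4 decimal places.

ω* = 1.9659, ρ_SOR = 0.9659

With n=180, ρ(Jacobi) = cos(π/181) = 0.9998.
√(1 − cos²(π/181)) = sin(π/181) ≈ 0.01736.
ω* = 2 / (1 + 0.01736) = 2 / 1.01736 ≈ 1.9659.
[ρ_SOR] ω* − 1 = 0.9659.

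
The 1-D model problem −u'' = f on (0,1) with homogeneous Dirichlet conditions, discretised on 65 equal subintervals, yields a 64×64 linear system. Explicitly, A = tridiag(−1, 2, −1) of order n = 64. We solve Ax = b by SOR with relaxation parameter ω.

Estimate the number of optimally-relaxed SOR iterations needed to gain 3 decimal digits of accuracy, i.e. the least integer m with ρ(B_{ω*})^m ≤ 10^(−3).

m = 72

½·tridiag(1,0,1) at n=64: λ_k = cos(kπ/65); max |λ| at k=1 ⇒ ρ_J = cos(π/65) ≈ 0.9988322.
√(1 − cos²(π/65)) = sin(π/65) ≈ 0.0483134.
ω* = 2 / (1 + 0.0483134) = 2 / 1.0483134 ≈ 1.9078264.
Hence ρ(B_{ω*}) = 1.9078264 − 1 = 0.9078264.
m ≥ 3·ln10 / (−ln 0.9078264) = 71.433; smallest integer m = 72.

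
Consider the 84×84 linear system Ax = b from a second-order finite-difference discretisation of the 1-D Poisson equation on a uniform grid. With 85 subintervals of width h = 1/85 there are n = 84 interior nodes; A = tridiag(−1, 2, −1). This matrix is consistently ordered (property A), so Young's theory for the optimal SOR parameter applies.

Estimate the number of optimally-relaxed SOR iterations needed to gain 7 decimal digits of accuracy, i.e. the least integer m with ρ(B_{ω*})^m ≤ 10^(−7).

With n=84, ρ(Jacobi) = cos(π/85) = 0.9993171.
root = sin(π/85) = 0.0369515  (since 1−cos² = sin²).
ω* = 2/(1+0.0369515) = 1.9287305
ρ(B_{ω*}) = ω*−1 = 0.9287305
Need (0.9287305)^m ≤ 10^(−7): m ≥ 7·ln10/|ln 0.9287305| = 16.1181/0.0739367 = 217.999 ⇒ m = 218.

m = 218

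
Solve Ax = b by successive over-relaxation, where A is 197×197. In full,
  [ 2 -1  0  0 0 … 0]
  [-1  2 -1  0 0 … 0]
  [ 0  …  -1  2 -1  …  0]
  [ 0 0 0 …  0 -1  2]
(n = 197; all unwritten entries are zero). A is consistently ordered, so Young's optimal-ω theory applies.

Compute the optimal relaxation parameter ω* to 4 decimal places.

ω* = 1.9688

spectrum of D⁻¹(L+U) = {cos(kπ/198) : 1≤k≤197}; ρ_J = cos(π/198) = 0.9999.
1 − cos²(π/198) = sin²(π/198) ⇒ √(1−ρ_J²) = sin(π/198) = 0.01587.
Young: ω* = 2/(1+√(1−ρ_J²)) = 2/(1+0.01587) = 2/1.01587 = 1.9688.
ρ(B_{ω*}) = ω*−1 = 0.9688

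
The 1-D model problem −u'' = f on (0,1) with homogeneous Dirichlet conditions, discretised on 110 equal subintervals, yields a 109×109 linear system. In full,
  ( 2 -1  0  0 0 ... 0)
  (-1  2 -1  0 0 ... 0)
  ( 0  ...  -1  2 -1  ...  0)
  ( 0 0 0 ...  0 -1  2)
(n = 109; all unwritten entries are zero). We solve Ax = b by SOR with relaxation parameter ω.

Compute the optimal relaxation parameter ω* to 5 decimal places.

ω* = 1.94447

ρ_J = max_k |cos(kπ/110)| = cos(π/110) = 0.99959
√(1−ρ_J²) = |sin(π/110)| = 0.028556
[ω*] 2 ÷ (1 + 0.028556) = 2 ÷ 1.028556 = 1.94447.
Hence ρ(B_{ω*}) = 1.94447 − 1 = 0.94447.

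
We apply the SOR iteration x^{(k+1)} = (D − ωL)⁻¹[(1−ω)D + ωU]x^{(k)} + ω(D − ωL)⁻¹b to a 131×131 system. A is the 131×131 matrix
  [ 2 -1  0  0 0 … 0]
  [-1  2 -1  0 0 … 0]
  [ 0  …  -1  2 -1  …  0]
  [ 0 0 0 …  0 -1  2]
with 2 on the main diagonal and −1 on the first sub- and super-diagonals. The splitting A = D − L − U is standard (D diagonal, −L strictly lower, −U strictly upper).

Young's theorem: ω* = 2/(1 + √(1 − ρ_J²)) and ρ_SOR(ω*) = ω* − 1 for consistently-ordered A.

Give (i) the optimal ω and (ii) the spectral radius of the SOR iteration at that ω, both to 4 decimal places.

ω* = 1.9535, ρ_SOR = 0.9535

ρ_J = max_k |cos(kπ/132)| = cos(π/132) = 0.9997
1 − cos²(π/132) = sin²(π/132) ⇒ √(1−ρ_J²) = sin(π/132) = 0.02380.
So ω* = 2/1.02380 = 1.9535 (Young).
ρ_SOR = ω* − 1 ≈ 0.9535.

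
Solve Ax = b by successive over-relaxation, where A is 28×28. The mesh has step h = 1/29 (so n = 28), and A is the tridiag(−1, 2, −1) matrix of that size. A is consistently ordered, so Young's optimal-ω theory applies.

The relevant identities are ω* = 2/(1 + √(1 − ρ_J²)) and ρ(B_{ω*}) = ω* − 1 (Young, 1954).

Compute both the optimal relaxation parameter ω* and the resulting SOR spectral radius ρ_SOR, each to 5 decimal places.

[ρ_J] n=28: ρ(B_J) = cos(π/(n+1)) = cos(π/29) = 0.99414.
√(1−ρ_J²) = |sin(π/29)| = 0.108119
ω* = 2/(1+0.108119) = 1.80486
ρ(B_{ω*}) = ω*−1 = 0.80486

ω* = 1.80486, ρ_SOR = 0.80486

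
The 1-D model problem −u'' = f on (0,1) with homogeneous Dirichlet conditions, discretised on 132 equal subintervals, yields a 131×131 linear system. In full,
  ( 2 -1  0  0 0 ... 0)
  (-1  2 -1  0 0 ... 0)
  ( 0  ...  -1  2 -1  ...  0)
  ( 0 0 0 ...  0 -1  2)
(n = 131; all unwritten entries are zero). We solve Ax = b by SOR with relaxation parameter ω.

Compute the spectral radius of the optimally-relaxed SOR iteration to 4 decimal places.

ρ_SOR = 0.9535

[ρ_J] n=131: ρ(B_J) = cos(π/(n+1)) = cos(π/132) = 0.9997.
√(1−ρ_J²) = |sin(π/132)| = 0.02380
[ω*] 2 ÷ (1 + 0.02380) = 2 ÷ 1.02380 = 1.9535.
[ρ_SOR] ω* − 1 = 0.9535.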